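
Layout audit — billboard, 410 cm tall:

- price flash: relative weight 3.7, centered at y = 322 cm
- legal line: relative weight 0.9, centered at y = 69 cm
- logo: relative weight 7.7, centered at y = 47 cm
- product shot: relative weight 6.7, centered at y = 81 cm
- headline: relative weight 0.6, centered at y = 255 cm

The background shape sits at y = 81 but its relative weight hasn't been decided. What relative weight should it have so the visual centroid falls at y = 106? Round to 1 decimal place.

w ≈ 9.3

Fixed elements: Σw = 3.7 + 0.9 + 7.7 + 6.7 + 0.6 = 19.6, Σw·y = 3.7·322 + 0.9·69 + 7.7·47 + 6.7·81 + 0.6·255 = 2311.1.
For the centroid to hit 106: (2311.1 + w·81) / (19.6 + w) = 106.
Rearranging, w·(81 − 106) = 106·19.6 − 2311.1 = -233.5, so w ≈ -233.5/-25 = 9.34.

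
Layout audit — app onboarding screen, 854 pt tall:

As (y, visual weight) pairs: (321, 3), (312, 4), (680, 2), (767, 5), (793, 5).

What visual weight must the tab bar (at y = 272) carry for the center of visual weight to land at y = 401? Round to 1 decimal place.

w ≈ 29.1

Fixed elements: Σw = 3 + 4 + 2 + 5 + 5 = 19, Σw·y = 3·321 + 4·312 + 2·680 + 5·767 + 5·793 = 11371.
Balance at y = 401 requires (11371 + w·272) / (19 + w) = 401.
So w = (401·19 − 11371)/(272 − 401) = -3752/-129 ≈ 29.09.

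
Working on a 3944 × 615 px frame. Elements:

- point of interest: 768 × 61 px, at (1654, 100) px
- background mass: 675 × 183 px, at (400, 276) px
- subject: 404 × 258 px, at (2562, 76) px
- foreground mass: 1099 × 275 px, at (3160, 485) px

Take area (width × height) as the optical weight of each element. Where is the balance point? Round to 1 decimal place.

Taking area as weight: point of interest 768·61 = 46848, background mass 675·183 = 123525, subject 404·258 = 104232, foreground mass 1099·275 = 302225. Sum 576830.
x-moment: 46848·1654 + 123525·400 + 104232·2562 + 302225·3160 = 1348969976; centroid 1348969976/576830 ≈ 2338.59.
y-moment: 46848·100 + 123525·276 + 104232·76 + 302225·485 = 193278457; centroid 193278457/576830 ≈ 335.07.

(2338.6, 335.1)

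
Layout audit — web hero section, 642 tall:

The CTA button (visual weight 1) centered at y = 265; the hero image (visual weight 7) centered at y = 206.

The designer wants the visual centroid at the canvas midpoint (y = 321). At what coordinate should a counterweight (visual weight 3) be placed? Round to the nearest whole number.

After adding the counterweight, total weight = 1 + 7 + 3 = 11.
Along y: (1707 + 3·y) / 11 = 321 (existing moment 1·265 + 7·206 = 1707) ⇒ y = (3531 − 1707) / 3 ≈ 608.00.

y ≈ 608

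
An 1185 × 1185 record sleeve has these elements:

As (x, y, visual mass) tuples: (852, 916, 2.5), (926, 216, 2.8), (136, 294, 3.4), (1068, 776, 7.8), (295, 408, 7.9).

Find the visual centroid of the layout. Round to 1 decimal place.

(649.4, 539.8)

Σw = 2.5 + 2.8 + 3.4 + 7.8 + 7.9 = 24.4.
x: (2.5·852 + 2.8·926 + 3.4·136 + 7.8·1068 + 7.9·295) / 24.4 = 15846.1 / 24.4 ≈ 649.43
y: (2.5·916 + 2.8·216 + 3.4·294 + 7.8·776 + 7.9·408) / 24.4 = 13170.4 / 24.4 ≈ 539.77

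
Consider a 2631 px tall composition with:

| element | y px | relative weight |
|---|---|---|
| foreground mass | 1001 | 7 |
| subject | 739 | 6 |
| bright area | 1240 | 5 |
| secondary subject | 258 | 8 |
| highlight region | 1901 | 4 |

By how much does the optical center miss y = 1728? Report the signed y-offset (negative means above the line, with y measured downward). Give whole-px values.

≈ -818 px

Σw = 7 + 6 + 5 + 8 + 4 = 30.
y-moment: 7·1001 + 6·739 + 5·1240 + 8·258 + 4·1901 = 27309; centroid 27309/30 ≈ 910.30.
Against y = 1728, that's 910.30 − 1728 = -817.70.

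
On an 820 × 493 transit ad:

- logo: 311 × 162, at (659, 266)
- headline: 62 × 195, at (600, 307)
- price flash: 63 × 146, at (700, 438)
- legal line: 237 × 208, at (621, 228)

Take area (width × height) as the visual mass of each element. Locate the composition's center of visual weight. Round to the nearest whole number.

Areas → weights: logo 311·162 = 50382, headline 62·195 = 12090, price flash 63·146 = 9198, legal line 237·208 = 49296; Σw = 120966.
Σw·x = 50382·659 + 12090·600 + 9198·700 + 49296·621 = 77507154, so x̄ = 77507154/120966 ≈ 640.74.
Σw·y = 50382·266 + 12090·307 + 9198·438 + 49296·228 = 32381454, so ȳ = 32381454/120966 ≈ 267.69.

(641, 268)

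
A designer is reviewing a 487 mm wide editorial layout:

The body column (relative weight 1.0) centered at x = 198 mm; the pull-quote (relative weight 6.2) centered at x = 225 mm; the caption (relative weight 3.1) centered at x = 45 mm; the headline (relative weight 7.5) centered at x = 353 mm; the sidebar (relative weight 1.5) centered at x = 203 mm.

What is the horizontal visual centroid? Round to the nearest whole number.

Weights sum to 1.0 + 6.2 + 3.1 + 7.5 + 1.5 = 19.3.
x-moment: 1.0·198 + 6.2·225 + 3.1·45 + 7.5·353 + 1.5·203 = 4684.5; centroid 4684.5/19.3 ≈ 242.72.

x ≈ 243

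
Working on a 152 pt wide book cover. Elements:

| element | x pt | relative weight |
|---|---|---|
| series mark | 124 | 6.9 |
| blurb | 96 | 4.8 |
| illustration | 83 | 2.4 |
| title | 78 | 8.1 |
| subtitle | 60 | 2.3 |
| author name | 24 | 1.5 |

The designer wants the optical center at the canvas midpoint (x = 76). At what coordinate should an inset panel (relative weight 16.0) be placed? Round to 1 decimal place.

New total weight: (6.9 + 4.8 + 2.4 + 8.1 + 2.3 + 1.5) + 16.0 = 42.0.
x: target moment 42.0×76 = 3192.0; current 6.9·124 + 4.8·96 + 2.4·83 + 8.1·78 + 2.3·60 + 1.5·24 = 2321.4; the inset panel supplies 870.6, so x = 870.6/16.0 ≈ 54.41.

x ≈ 54.4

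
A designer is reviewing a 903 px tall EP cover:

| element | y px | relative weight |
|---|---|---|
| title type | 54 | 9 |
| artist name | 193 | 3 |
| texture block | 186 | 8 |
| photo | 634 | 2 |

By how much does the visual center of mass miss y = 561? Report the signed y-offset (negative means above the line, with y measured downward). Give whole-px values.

Σw = 9 + 3 + 8 + 2 = 22.
y: (9·54 + 3·193 + 8·186 + 2·634) / 22 = 3821 / 22 ≈ 173.68
Offset from y = 561: 173.68 − 561 ≈ -387.32.

≈ -387 px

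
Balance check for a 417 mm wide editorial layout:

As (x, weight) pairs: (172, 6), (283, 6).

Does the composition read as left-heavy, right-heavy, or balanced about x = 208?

Weights sum to 6 + 6 = 12.
Σw·x = 6·172 + 6·283 = 2730, so x̄ = 2730/12 ≈ 227.50.
Since 227.5 is right of 208, the composition reads right-heavy.

right-heavy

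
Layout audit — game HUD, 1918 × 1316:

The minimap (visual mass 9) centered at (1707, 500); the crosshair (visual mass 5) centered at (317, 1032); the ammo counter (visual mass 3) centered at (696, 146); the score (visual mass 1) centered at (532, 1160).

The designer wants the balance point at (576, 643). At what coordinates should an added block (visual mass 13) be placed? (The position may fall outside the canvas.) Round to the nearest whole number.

With the added block, Σw becomes 9 + 5 + 3 + 1 + 13 = 31.
x: target moment 31×576 = 17856; current 9·1707 + 5·317 + 3·696 + 1·532 = 19568; the added block supplies -1712, so x = -1712/13 ≈ -131.69.
y: target moment 31×643 = 19933; current 9·500 + 5·1032 + 3·146 + 1·1160 = 11258; the added block supplies 8675, so y = 8675/13 ≈ 667.31.

(-132, 667)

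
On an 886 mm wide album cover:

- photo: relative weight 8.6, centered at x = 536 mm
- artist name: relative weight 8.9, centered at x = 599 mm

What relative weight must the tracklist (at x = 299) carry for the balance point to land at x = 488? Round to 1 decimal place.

Fixed elements: Σw = 8.6 + 8.9 = 17.5, Σw·x = 8.6·536 + 8.9·599 = 9940.7.
For the centroid to hit 488: (9940.7 + w·299) / (17.5 + w) = 488.
So w = (488·17.5 − 9940.7)/(299 − 488) = -1400.7/-189 ≈ 7.41.

w ≈ 7.4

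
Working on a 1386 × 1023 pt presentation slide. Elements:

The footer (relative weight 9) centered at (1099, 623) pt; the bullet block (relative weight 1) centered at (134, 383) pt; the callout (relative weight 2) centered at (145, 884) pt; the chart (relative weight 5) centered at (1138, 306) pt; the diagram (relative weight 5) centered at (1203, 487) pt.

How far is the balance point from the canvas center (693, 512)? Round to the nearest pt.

Weights sum to 9 + 1 + 2 + 5 + 5 = 22.
Σw·x = 9·1099 + 1·134 + 2·145 + 5·1138 + 5·1203 = 22020, so x̄ = 22020/22 ≈ 1000.91.
Σw·y = 9·623 + 1·383 + 2·884 + 5·306 + 5·487 = 11723, so ȳ = 11723/22 ≈ 532.86.
Offset from (693, 512): Δx ≈ 307.91, Δy ≈ 20.86; distance = √(Δx² + Δy²) ≈ 308.62.

≈ 309 pt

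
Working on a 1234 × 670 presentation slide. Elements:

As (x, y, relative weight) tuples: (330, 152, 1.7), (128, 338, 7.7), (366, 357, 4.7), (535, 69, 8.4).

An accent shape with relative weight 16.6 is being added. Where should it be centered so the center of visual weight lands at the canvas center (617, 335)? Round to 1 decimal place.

(985.8, 480.7)

With the accent shape, Σw becomes 1.7 + 7.7 + 4.7 + 8.4 + 16.6 = 39.1.
Along x: (7760.8 + 16.6·x) / 39.1 = 617 (existing moment 1.7·330 + 7.7·128 + 4.7·366 + 8.4·535 = 7760.8) ⇒ x = (24124.7 − 7760.8) / 16.6 ≈ 985.78.
Along y: (5118.5 + 16.6·y) / 39.1 = 335 (existing moment 1.7·152 + 7.7·338 + 4.7·357 + 8.4·69 = 5118.5) ⇒ y = (13098.5 − 5118.5) / 16.6 ≈ 480.72.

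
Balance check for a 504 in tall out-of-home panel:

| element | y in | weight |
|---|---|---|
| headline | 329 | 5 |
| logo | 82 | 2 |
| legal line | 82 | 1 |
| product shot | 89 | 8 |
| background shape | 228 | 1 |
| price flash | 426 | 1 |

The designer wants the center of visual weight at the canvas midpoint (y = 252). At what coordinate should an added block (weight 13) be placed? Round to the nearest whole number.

y ≈ 350

With the added block, Σw becomes 5 + 2 + 1 + 8 + 1 + 1 + 13 = 31.
Along y: (3257 + 13·y) / 31 = 252 (existing moment 5·329 + 2·82 + 1·82 + 8·89 + 1·228 + 1·426 = 3257) ⇒ y = (7812 − 3257) / 13 ≈ 350.38.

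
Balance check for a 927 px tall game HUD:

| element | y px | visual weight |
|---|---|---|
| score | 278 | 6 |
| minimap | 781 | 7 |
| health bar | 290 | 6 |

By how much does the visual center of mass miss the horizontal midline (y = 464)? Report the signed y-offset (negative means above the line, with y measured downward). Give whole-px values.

Σw = 6 + 7 + 6 = 19.
y-moment: 6·278 + 7·781 + 6·290 = 8875; centroid 8875/19 ≈ 467.11.
Difference: 467.11 − 464 ≈ 3.11.

≈ 3 px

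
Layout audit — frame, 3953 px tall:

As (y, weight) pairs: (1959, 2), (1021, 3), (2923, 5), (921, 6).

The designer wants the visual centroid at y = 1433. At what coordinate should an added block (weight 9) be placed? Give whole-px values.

With the added block, Σw becomes 2 + 3 + 5 + 6 + 9 = 25.
y: need Σw·y = 25·1433 = 35825. Existing = 2·1959 + 3·1021 + 5·2923 + 6·921 = 27122. Remainder 8703 / 9 ≈ 967.00.

y ≈ 967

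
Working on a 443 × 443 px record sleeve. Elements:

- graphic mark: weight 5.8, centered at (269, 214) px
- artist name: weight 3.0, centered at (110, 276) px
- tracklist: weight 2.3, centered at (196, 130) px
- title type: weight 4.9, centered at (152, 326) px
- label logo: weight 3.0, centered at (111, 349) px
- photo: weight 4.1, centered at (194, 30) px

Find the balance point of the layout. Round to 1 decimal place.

(182.4, 222.3)

Total weight = 5.8 + 3.0 + 2.3 + 4.9 + 3.0 + 4.1 = 23.1.
x: (5.8·269 + 3.0·110 + 2.3·196 + 4.9·152 + 3.0·111 + 4.1·194) / 23.1 = 4214.2 / 23.1 ≈ 182.43
y: (5.8·214 + 3.0·276 + 2.3·130 + 4.9·326 + 3.0·349 + 4.1·30) / 23.1 = 5135.6 / 23.1 ≈ 222.32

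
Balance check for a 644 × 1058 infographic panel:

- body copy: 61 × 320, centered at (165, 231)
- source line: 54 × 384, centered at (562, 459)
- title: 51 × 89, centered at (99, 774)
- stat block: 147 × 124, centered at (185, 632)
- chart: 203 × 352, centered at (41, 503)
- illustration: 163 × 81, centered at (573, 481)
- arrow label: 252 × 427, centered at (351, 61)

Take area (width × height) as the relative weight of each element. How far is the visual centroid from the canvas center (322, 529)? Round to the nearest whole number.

≈ 232

Areas → weights: body copy 61·320 = 19520, source line 54·384 = 20736, title 51·89 = 4539, stat block 147·124 = 18228, chart 203·352 = 71456, illustration 163·81 = 13203, arrow label 252·427 = 107604; Σw = 255286.
x: (19520·165 + 20736·562 + 4539·99 + 18228·185 + 71456·41 + 13203·573 + 107604·351) / 255286 = 66959992 / 255286 ≈ 262.29
y: (19520·231 + 20736·459 + 4539·774 + 18228·632 + 71456·503 + 13203·481 + 107604·61) / 255286 = 77917081 / 255286 ≈ 305.21
Relative to (322, 529): Δ = (-59.71, -223.79); |Δ| = √(-59.71² + -223.79²) ≈ 231.61.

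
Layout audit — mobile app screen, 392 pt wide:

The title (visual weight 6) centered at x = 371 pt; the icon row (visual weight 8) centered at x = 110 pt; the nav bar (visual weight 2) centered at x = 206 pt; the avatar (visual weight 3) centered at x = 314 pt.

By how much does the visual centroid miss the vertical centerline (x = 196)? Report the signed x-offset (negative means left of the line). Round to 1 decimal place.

≈ 38.7 pt

Σw = 6 + 8 + 2 + 3 = 19.
x-moment: 6·371 + 8·110 + 2·206 + 3·314 = 4460; centroid 4460/19 ≈ 234.74.
Offset from x = 196: 234.74 − 196 ≈ 38.74.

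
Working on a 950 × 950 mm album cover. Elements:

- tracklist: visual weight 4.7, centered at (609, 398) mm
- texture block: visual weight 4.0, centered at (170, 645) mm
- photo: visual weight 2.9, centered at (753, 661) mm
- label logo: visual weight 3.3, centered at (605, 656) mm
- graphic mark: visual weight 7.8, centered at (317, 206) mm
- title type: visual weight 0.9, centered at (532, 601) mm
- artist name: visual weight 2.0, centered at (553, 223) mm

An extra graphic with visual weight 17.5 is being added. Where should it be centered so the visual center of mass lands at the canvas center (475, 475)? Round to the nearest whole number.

After adding the extra graphic, total weight = 4.7 + 4.0 + 2.9 + 3.3 + 7.8 + 0.9 + 2.0 + 17.5 = 43.1.
x: target moment 43.1×475 = 20472.5; current 4.7·609 + 4.0·170 + 2.9·753 + 3.3·605 + 7.8·317 + 0.9·532 + 2.0·553 = 11779.9; the extra graphic supplies 8692.6, so x = 8692.6/17.5 ≈ 496.72.
y: target moment 43.1×475 = 20472.5; current 4.7·398 + 4.0·645 + 2.9·661 + 3.3·656 + 7.8·206 + 0.9·601 + 2.0·223 = 11126.0; the extra graphic supplies 9346.5, so y = 9346.5/17.5 ≈ 534.09.

(497, 534)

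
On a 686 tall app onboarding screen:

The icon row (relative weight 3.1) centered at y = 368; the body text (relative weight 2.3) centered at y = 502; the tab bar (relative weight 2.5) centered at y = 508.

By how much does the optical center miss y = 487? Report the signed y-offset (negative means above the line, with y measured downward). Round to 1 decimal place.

Σw = 3.1 + 2.3 + 2.5 = 7.9.
Σw·y = 3.1·368 + 2.3·502 + 2.5·508 = 3565.4, so ȳ = 3565.4/7.9 ≈ 451.32.
Difference: 451.32 − 487 ≈ -35.68.

≈ -35.7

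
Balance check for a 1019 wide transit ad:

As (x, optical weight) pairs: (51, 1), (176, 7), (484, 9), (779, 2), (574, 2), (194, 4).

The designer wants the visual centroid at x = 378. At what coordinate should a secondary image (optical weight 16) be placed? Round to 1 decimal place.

New total weight: (1 + 7 + 9 + 2 + 2 + 4) + 16 = 41.
x: target moment 41×378 = 15498; current 1·51 + 7·176 + 9·484 + 2·779 + 2·574 + 4·194 = 9121; the secondary image supplies 6377, so x = 6377/16 ≈ 398.56.

x ≈ 398.6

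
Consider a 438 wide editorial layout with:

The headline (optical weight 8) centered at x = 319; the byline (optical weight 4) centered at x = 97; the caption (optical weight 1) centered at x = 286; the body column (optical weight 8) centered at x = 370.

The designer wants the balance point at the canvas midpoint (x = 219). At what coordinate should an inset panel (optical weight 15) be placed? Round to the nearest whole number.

x ≈ 113

New total weight: (8 + 4 + 1 + 8) + 15 = 36.
x: need Σw·x = 36·219 = 7884. Existing = 8·319 + 4·97 + 1·286 + 8·370 = 6186. Remainder 1698 / 15 ≈ 113.20.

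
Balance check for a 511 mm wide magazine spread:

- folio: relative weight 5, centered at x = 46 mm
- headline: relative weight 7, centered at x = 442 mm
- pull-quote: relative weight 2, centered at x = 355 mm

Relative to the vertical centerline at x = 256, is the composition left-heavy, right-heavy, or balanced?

right-heavy

Weights sum to 5 + 7 + 2 = 14.
x-moment: 5·46 + 7·442 + 2·355 = 4034; centroid 4034/14 ≈ 288.14.
Since 288.1 is right of 256, the composition reads right-heavy.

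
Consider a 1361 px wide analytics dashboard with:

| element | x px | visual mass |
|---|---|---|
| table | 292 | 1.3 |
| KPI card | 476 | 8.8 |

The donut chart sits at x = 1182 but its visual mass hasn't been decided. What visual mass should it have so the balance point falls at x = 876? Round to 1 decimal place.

w ≈ 14.0

Known weights sum to 1.3 + 8.8 = 10.1; their moment is 1.3·292 + 8.8·476 = 4568.4.
Set Σw·x/Σw = 876: (4568.4 + 1182w) = 876·(10.1 + w).
Rearranging, w·(1182 − 876) = 876·10.1 − 4568.4 = 4279.2, so w ≈ 4279.2/306 = 13.98.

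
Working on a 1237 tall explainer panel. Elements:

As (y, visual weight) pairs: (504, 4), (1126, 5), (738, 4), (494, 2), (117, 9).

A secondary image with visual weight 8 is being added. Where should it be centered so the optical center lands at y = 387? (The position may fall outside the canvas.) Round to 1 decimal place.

y ≈ -31.9

With the secondary image, Σw becomes 4 + 5 + 4 + 2 + 9 + 8 = 32.
Along y: (12639 + 8·y) / 32 = 387 (existing moment 4·504 + 5·1126 + 4·738 + 2·494 + 9·117 = 12639) ⇒ y = (12384 − 12639) / 8 ≈ -31.88.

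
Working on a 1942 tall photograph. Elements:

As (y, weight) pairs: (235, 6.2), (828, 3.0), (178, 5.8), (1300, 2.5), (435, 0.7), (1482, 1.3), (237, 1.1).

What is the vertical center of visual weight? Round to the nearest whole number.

y ≈ 520

Total weight = 6.2 + 3.0 + 5.8 + 2.5 + 0.7 + 1.3 + 1.1 = 20.6.
y: (6.2·235 + 3.0·828 + 5.8·178 + 2.5·1300 + 0.7·435 + 1.3·1482 + 1.1·237) / 20.6 = 10715.2 / 20.6 ≈ 520.16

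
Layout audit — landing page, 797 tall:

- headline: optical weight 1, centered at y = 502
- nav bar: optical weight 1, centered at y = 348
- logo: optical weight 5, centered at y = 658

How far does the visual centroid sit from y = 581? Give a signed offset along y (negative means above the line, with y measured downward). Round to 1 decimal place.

Σw = 1 + 1 + 5 = 7.
y-moment: 1·502 + 1·348 + 5·658 = 4140; centroid 4140/7 ≈ 591.43.
Against y = 581, that's 591.43 − 581 = 10.43.

≈ 10.4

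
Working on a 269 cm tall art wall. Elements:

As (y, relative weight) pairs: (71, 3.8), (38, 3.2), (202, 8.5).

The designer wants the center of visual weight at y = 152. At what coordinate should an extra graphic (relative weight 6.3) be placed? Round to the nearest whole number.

New total weight: (3.8 + 3.2 + 8.5) + 6.3 = 21.8.
Along y: (2108.4 + 6.3·y) / 21.8 = 152 (existing moment 3.8·71 + 3.2·38 + 8.5·202 = 2108.4) ⇒ y = (3313.6 − 2108.4) / 6.3 ≈ 191.30.

y ≈ 191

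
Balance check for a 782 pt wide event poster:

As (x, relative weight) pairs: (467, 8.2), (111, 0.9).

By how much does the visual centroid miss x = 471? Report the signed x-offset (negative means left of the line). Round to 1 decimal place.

Weights sum to 8.2 + 0.9 = 9.1.
Σw·x = 8.2·467 + 0.9·111 = 3929.3, so x̄ = 3929.3/9.1 ≈ 431.79.
Against x = 471, that's 431.79 − 471 = -39.21.

≈ -39.2 pt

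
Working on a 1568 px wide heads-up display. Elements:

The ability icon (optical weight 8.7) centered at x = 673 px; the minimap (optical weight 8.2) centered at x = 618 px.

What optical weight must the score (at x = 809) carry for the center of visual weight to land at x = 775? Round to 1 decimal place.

Known weights sum to 8.7 + 8.2 = 16.9; their moment is 8.7·673 + 8.2·618 = 10922.7.
Balance at x = 775 requires (10922.7 + w·809) / (16.9 + w) = 775.
Rearranging, w·(809 − 775) = 775·16.9 − 10922.7 = 2174.8, so w ≈ 2174.8/34 = 63.96.

w ≈ 64.0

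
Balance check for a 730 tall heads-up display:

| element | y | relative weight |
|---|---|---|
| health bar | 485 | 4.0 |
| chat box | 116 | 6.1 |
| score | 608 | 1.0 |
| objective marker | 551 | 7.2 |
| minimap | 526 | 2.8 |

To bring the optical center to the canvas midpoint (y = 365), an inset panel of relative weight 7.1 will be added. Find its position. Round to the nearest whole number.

y ≈ 225

New total weight: (4.0 + 6.1 + 1.0 + 7.2 + 2.8) + 7.1 = 28.2.
Along y: (8695.6 + 7.1·y) / 28.2 = 365 (existing moment 4.0·485 + 6.1·116 + 1.0·608 + 7.2·551 + 2.8·526 = 8695.6) ⇒ y = (10293.0 − 8695.6) / 7.1 ≈ 224.99.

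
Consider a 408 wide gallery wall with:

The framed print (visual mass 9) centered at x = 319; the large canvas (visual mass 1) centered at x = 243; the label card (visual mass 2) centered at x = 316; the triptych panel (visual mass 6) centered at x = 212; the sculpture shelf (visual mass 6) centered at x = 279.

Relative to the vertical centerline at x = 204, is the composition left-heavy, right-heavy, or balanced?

right-heavy

Weights sum to 9 + 1 + 2 + 6 + 6 = 24.
x: (9·319 + 1·243 + 2·316 + 6·212 + 6·279) / 24 = 6692 / 24 ≈ 278.83
278.8 lies right of the midline 204, so the layout is right-heavy.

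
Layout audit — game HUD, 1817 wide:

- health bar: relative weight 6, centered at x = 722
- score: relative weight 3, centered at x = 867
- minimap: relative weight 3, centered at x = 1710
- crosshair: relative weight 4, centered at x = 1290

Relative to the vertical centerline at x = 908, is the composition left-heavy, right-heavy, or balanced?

right-heavy

Weights sum to 6 + 3 + 3 + 4 = 16.
x: (6·722 + 3·867 + 3·1710 + 4·1290) / 16 = 17223 / 16 ≈ 1076.44
1076.4 lies right of the midline 908, so the layout is right-heavy.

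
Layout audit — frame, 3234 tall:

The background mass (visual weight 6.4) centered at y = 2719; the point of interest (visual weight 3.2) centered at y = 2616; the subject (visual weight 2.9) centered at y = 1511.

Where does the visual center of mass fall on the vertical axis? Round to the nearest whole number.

y ≈ 2412

Total weight = 6.4 + 3.2 + 2.9 = 12.5.
Σw·y = 6.4·2719 + 3.2·2616 + 2.9·1511 = 30154.7, so ȳ = 30154.7/12.5 ≈ 2412.38.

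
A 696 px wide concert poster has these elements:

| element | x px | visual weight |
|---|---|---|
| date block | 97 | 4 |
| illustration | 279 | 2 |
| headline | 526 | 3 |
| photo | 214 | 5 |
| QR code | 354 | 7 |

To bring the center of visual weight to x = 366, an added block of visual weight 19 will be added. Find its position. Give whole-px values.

x ≈ 451

With the added block, Σw becomes 4 + 2 + 3 + 5 + 7 + 19 = 40.
Along x: (6072 + 19·x) / 40 = 366 (existing moment 4·97 + 2·279 + 3·526 + 5·214 + 7·354 = 6072) ⇒ x = (14640 − 6072) / 19 ≈ 450.95.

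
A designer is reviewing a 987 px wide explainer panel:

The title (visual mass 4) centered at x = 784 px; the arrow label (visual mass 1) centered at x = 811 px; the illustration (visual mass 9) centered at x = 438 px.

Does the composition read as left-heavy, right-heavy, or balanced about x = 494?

right-heavy

Total weight = 4 + 1 + 9 = 14.
Σw·x = 4·784 + 1·811 + 9·438 = 7889, so x̄ = 7889/14 ≈ 563.50.
563.5 vs midline 494 → right-heavy.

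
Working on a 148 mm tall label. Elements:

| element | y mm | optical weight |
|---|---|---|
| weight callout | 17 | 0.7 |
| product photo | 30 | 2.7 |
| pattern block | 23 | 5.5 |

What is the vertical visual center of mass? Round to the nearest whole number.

y ≈ 25

Total weight = 0.7 + 2.7 + 5.5 = 8.9.
Σw·y = 0.7·17 + 2.7·30 + 5.5·23 = 219.4, so ȳ = 219.4/8.9 ≈ 24.65.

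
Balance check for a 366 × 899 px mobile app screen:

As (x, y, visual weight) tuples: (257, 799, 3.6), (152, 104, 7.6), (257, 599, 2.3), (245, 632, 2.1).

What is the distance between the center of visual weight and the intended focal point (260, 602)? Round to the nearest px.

≈ 201 px

Total weight = 3.6 + 7.6 + 2.3 + 2.1 = 15.6.
x-moment: 3.6·257 + 7.6·152 + 2.3·257 + 2.1·245 = 3186.0; centroid 3186.0/15.6 ≈ 204.23.
y-moment: 3.6·799 + 7.6·104 + 2.3·599 + 2.1·632 = 6371.7; centroid 6371.7/15.6 ≈ 408.44.
Relative to (260, 602): Δ = (-55.77, -193.56); |Δ| = √(-55.77² + -193.56²) ≈ 201.43.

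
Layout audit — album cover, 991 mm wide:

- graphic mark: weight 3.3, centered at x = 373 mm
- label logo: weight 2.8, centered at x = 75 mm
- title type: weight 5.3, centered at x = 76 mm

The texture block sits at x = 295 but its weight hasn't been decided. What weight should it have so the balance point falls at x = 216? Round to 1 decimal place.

Known weights sum to 3.3 + 2.8 + 5.3 = 11.4; their moment is 3.3·373 + 2.8·75 + 5.3·76 = 1843.7.
Balance at x = 216 requires (1843.7 + w·295) / (11.4 + w) = 216.
Rearranging, w·(295 − 216) = 216·11.4 − 1843.7 = 618.7, so w ≈ 618.7/79 = 7.83.

w ≈ 7.8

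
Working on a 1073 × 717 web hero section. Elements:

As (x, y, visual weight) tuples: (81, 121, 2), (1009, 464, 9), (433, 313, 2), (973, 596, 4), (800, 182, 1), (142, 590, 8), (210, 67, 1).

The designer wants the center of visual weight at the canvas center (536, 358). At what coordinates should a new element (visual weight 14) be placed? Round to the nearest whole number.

(416, 163)

After adding the new element, total weight = 2 + 9 + 2 + 4 + 1 + 8 + 1 + 14 = 41.
x: target moment 41×536 = 21976; current 2·81 + 9·1009 + 2·433 + 4·973 + 1·800 + 8·142 + 1·210 = 16147; the new element supplies 5829, so x = 5829/14 ≈ 416.36.
y: target moment 41×358 = 14678; current 2·121 + 9·464 + 2·313 + 4·596 + 1·182 + 8·590 + 1·67 = 12397; the new element supplies 2281, so y = 2281/14 ≈ 162.93.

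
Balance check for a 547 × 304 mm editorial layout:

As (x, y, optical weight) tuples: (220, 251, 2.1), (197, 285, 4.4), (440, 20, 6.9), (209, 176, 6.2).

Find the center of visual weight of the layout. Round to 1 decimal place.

(288.8, 153.6)

Σw = 2.1 + 4.4 + 6.9 + 6.2 = 19.6.
x-moment: 2.1·220 + 4.4·197 + 6.9·440 + 6.2·209 = 5660.6; centroid 5660.6/19.6 ≈ 288.81.
y-moment: 2.1·251 + 4.4·285 + 6.9·20 + 6.2·176 = 3010.3; centroid 3010.3/19.6 ≈ 153.59.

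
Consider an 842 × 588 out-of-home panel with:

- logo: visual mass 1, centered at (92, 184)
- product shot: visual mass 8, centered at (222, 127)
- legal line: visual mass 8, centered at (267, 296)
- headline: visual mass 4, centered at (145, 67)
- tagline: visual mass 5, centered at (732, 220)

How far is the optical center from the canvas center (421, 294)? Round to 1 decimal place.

Σw = 1 + 8 + 8 + 4 + 5 = 26.
x-moment: 1·92 + 8·222 + 8·267 + 4·145 + 5·732 = 8244; centroid 8244/26 ≈ 317.08.
y-moment: 1·184 + 8·127 + 8·296 + 4·67 + 5·220 = 4936; centroid 4936/26 ≈ 189.85.
From (421, 294): dx = -103.92, dy = -104.15, so the distance is √(dx²+dy²) ≈ 147.13.

≈ 147.1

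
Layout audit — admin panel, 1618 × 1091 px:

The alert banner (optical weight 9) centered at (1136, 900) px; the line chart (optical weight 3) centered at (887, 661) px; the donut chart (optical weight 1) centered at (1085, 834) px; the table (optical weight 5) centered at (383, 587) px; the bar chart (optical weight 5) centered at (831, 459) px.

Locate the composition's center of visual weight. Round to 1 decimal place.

Weights sum to 9 + 3 + 1 + 5 + 5 = 23.
x-moment: 9·1136 + 3·887 + 1·1085 + 5·383 + 5·831 = 20040; centroid 20040/23 ≈ 871.30.
y-moment: 9·900 + 3·661 + 1·834 + 5·587 + 5·459 = 16147; centroid 16147/23 ≈ 702.04.

(871.3, 702.0)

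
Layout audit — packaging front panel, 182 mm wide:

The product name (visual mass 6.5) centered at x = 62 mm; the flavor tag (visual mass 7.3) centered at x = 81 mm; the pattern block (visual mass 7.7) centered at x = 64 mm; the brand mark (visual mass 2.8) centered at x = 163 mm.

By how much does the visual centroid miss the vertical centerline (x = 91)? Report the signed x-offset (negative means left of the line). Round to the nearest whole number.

Total weight = 6.5 + 7.3 + 7.7 + 2.8 = 24.3.
Σw·x = 6.5·62 + 7.3·81 + 7.7·64 + 2.8·163 = 1943.5, so x̄ = 1943.5/24.3 ≈ 79.98.
Against x = 91, that's 79.98 − 91 = -11.02.

≈ -11 mm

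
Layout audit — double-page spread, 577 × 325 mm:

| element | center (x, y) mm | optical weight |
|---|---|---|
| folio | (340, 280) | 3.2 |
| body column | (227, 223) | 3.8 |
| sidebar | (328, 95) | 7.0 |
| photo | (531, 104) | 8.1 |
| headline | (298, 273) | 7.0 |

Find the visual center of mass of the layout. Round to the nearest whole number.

Total weight = 3.2 + 3.8 + 7.0 + 8.1 + 7.0 = 29.1.
Σw·x = 3.2·340 + 3.8·227 + 7.0·328 + 8.1·531 + 7.0·298 = 10633.7, so x̄ = 10633.7/29.1 ≈ 365.42.
Σw·y = 3.2·280 + 3.8·223 + 7.0·95 + 8.1·104 + 7.0·273 = 5161.8, so ȳ = 5161.8/29.1 ≈ 177.38.

(365, 177)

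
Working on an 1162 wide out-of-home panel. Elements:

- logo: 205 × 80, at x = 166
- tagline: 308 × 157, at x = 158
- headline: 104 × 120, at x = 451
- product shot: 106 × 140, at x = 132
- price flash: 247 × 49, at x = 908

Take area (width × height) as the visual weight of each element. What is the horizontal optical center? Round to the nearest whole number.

x ≈ 278

Taking area as weight: logo 205·80 = 16400, tagline 308·157 = 48356, headline 104·120 = 12480, product shot 106·140 = 14840, price flash 247·49 = 12103. Sum 104179.
x-moment: 16400·166 + 48356·158 + 12480·451 + 14840·132 + 12103·908 = 28939532; centroid 28939532/104179 ≈ 277.79.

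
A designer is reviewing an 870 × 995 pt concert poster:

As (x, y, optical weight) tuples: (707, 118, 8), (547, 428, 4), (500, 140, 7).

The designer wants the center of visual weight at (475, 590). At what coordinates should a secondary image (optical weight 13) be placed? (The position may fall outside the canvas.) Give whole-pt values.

New total weight: (8 + 4 + 7) + 13 = 32.
Along x: (11344 + 13·x) / 32 = 475 (existing moment 8·707 + 4·547 + 7·500 = 11344) ⇒ x = (15200 − 11344) / 13 ≈ 296.62.
Along y: (3636 + 13·y) / 32 = 590 (existing moment 8·118 + 4·428 + 7·140 = 3636) ⇒ y = (18880 − 3636) / 13 ≈ 1172.62.

(297, 1173)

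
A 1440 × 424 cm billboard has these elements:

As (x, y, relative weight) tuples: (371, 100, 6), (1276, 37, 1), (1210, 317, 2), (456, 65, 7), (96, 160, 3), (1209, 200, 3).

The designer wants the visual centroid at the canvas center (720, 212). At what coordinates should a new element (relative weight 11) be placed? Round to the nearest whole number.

(976, 381)

After adding the new element, total weight = 6 + 1 + 2 + 7 + 3 + 3 + 11 = 33.
Along x: (13029 + 11·x) / 33 = 720 (existing moment 6·371 + 1·1276 + 2·1210 + 7·456 + 3·96 + 3·1209 = 13029) ⇒ x = (23760 − 13029) / 11 ≈ 975.55.
Along y: (2806 + 11·y) / 33 = 212 (existing moment 6·100 + 1·37 + 2·317 + 7·65 + 3·160 + 3·200 = 2806) ⇒ y = (6996 − 2806) / 11 ≈ 380.91.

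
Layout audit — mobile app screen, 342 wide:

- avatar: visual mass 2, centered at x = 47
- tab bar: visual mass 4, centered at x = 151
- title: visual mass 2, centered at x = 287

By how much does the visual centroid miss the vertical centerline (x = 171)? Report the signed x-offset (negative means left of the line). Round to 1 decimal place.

≈ -12.0

Weights sum to 2 + 4 + 2 = 8.
x: (2·47 + 4·151 + 2·287) / 8 = 1272 / 8 ≈ 159.00
Offset from x = 171: 159.00 − 171 ≈ -12.00.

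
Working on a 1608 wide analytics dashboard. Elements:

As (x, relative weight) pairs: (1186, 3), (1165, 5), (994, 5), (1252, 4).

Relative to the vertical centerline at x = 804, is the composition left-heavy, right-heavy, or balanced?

right-heavy

Total weight = 3 + 5 + 5 + 4 = 17.
x-moment: 3·1186 + 5·1165 + 5·994 + 4·1252 = 19361; centroid 19361/17 ≈ 1138.88.
1138.9 vs midline 804 → right-heavy.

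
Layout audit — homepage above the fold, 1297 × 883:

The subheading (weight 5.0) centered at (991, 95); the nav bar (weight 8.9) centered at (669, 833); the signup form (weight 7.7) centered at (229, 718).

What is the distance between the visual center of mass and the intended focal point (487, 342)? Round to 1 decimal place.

Weights sum to 5.0 + 8.9 + 7.7 = 21.6.
x-moment: 5.0·991 + 8.9·669 + 7.7·229 = 12672.4; centroid 12672.4/21.6 ≈ 586.69.
y-moment: 5.0·95 + 8.9·833 + 7.7·718 = 13417.3; centroid 13417.3/21.6 ≈ 621.17.
From (487, 342): dx = 99.69, dy = 279.17, so the distance is √(dx²+dy²) ≈ 296.44.

≈ 296.4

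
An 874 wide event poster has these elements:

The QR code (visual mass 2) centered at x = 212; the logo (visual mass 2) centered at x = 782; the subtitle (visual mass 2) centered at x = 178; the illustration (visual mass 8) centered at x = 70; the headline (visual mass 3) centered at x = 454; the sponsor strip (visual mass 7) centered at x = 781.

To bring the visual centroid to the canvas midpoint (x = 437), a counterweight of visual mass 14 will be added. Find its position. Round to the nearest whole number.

With the counterweight, Σw becomes 2 + 2 + 2 + 8 + 3 + 7 + 14 = 38.
x: need Σw·x = 38·437 = 16606. Existing = 2·212 + 2·782 + 2·178 + 8·70 + 3·454 + 7·781 = 9733. Remainder 6873 / 14 ≈ 490.93.

x ≈ 491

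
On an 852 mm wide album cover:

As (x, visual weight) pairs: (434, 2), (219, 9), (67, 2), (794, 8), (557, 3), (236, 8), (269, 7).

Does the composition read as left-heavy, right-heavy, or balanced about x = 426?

Weights sum to 2 + 9 + 2 + 8 + 3 + 8 + 7 = 39.
x-moment: 2·434 + 9·219 + 2·67 + 8·794 + 3·557 + 8·236 + 7·269 = 14767; centroid 14767/39 ≈ 378.64.
378.6 vs midline 426 → left-heavy.

left-heavy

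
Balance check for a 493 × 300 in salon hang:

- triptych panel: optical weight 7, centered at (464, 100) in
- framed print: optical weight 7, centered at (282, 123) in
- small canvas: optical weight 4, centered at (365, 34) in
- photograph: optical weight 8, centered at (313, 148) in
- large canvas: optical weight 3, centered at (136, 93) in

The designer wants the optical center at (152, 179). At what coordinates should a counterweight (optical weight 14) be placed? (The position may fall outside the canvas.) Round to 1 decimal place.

(-218.4, 324.1)

After adding the counterweight, total weight = 7 + 7 + 4 + 8 + 3 + 14 = 43.
Along x: (9594 + 14·x) / 43 = 152 (existing moment 7·464 + 7·282 + 4·365 + 8·313 + 3·136 = 9594) ⇒ x = (6536 − 9594) / 14 ≈ -218.43.
Along y: (3160 + 14·y) / 43 = 179 (existing moment 7·100 + 7·123 + 4·34 + 8·148 + 3·93 = 3160) ⇒ y = (7697 − 3160) / 14 ≈ 324.07.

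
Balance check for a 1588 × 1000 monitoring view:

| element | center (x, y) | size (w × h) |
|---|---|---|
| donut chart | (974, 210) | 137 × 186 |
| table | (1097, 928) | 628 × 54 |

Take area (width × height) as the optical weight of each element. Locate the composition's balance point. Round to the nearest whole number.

(1044, 620)

Areas: donut chart 137·186 = 25482, table 628·54 = 33912. Total weight = 59394.
x-moment: 25482·974 + 33912·1097 = 62020932; centroid 62020932/59394 ≈ 1044.23.
y-moment: 25482·210 + 33912·928 = 36821556; centroid 36821556/59394 ≈ 619.95.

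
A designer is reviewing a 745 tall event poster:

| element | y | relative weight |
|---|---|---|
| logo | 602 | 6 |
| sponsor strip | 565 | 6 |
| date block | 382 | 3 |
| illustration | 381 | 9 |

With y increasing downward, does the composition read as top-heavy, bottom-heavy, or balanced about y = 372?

Total weight = 6 + 6 + 3 + 9 = 24.
y: (6·602 + 6·565 + 3·382 + 9·381) / 24 = 11577 / 24 ≈ 482.38
482.4 vs midline 372 → bottom-heavy.

bottom-heavy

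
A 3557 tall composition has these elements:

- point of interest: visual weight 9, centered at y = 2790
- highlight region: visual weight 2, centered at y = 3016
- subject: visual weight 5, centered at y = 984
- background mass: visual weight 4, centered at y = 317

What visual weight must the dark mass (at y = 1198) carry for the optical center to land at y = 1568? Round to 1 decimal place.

Existing Σw = 20 (9 + 2 + 5 + 4); existing moment 9·2790 + 2·3016 + 5·984 + 4·317 = 37330.
Balance at y = 1568 requires (37330 + w·1198) / (20 + w) = 1568.
Rearranging, w·(1198 − 1568) = 1568·20 − 37330 = -5970, so w ≈ -5970/-370 = 16.14.

w ≈ 16.1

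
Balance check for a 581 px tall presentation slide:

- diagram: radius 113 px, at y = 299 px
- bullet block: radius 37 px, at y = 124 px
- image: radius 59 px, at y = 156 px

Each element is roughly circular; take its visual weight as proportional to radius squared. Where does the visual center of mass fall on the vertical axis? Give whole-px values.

Weights ∝ r²: diagram 113² = 12769, bullet block 37² = 1369, image 59² = 3481; Σw = 17619.
y: (12769·299 + 1369·124 + 3481·156) / 17619 = 4530723 / 17619 ≈ 257.15

y ≈ 257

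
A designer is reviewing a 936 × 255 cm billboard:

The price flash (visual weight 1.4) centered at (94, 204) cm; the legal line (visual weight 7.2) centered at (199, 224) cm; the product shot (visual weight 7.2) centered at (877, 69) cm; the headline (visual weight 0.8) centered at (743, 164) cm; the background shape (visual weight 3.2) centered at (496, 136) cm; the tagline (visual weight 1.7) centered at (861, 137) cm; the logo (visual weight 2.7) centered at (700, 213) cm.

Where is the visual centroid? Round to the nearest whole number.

(554, 156)

Σw = 1.4 + 7.2 + 7.2 + 0.8 + 3.2 + 1.7 + 2.7 = 24.2.
x-moment: 1.4·94 + 7.2·199 + 7.2·877 + 0.8·743 + 3.2·496 + 1.7·861 + 2.7·700 = 13414.1; centroid 13414.1/24.2 ≈ 554.30.
y-moment: 1.4·204 + 7.2·224 + 7.2·69 + 0.8·164 + 3.2·136 + 1.7·137 + 2.7·213 = 3769.6; centroid 3769.6/24.2 ≈ 155.77.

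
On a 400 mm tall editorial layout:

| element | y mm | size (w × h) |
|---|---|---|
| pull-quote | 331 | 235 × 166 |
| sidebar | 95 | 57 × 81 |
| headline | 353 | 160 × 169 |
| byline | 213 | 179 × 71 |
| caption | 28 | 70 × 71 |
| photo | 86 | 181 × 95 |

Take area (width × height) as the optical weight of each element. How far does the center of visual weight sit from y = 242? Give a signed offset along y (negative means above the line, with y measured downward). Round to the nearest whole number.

≈ 16 mm

Taking area as weight: pull-quote 235·166 = 39010, sidebar 57·81 = 4617, headline 160·169 = 27040, byline 179·71 = 12709, caption 70·71 = 4970, photo 181·95 = 17195. Sum 105541.
y-moment: 39010·331 + 4617·95 + 27040·353 + 12709·213 + 4970·28 + 17195·86 = 27220992; centroid 27220992/105541 ≈ 257.92.
Offset from y = 242: 257.92 − 242 ≈ 15.92.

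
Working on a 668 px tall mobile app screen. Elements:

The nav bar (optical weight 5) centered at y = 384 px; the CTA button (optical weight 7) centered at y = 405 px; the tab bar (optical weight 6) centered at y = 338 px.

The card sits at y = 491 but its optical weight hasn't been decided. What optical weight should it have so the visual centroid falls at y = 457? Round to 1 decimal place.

w ≈ 42.4

Fixed elements: Σw = 5 + 7 + 6 = 18, Σw·y = 5·384 + 7·405 + 6·338 = 6783.
Set Σw·y/Σw = 457: (6783 + 491w) = 457·(18 + w).
Solving: w = (457·18 − 6783) / (491 − 457) = 1443 / 34 ≈ 42.44.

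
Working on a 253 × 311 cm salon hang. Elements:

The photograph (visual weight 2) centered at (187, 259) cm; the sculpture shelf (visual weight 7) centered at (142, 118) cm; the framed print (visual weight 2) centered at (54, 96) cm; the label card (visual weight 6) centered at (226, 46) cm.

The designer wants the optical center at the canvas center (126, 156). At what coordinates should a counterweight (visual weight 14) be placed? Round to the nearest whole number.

(77, 216)

With the counterweight, Σw becomes 2 + 7 + 2 + 6 + 14 = 31.
x: target moment 31×126 = 3906; current 2·187 + 7·142 + 2·54 + 6·226 = 2832; the counterweight supplies 1074, so x = 1074/14 ≈ 76.71.
y: target moment 31×156 = 4836; current 2·259 + 7·118 + 2·96 + 6·46 = 1812; the counterweight supplies 3024, so y = 3024/14 ≈ 216.00.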